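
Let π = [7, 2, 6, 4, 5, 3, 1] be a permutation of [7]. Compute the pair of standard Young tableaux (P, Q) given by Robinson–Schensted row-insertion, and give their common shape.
P = [1, 3, 5] / [2] / [4] / [6] / [7];  Q = [1, 3, 5] / [2] / [4] / [6] / [7];  common shape = (3, 1, 1, 1, 1)

Row-insert the values π_1, π_2, … into P one at a time, bumping the leftmost entry strictly greater than the inserted value down to the next row. The recording tableau Q records, in position (i, j), the step at which that cell was added to P.
  Insert 7 (step 1): P = [7];  Q = [1]
  Insert 2 (step 2): P = [2] / [7];  Q = [1] / [2]
  Insert 6 (step 3): P = [2, 6] / [7];  Q = [1, 3] / [2]
  Insert 4 (step 4): P = [2, 4] / [6] / [7];  Q = [1, 3] / [2] / [4]
  Insert 5 (step 5): P = [2, 4, 5] / [6] / [7];  Q = [1, 3, 5] / [2] / [4]
  Insert 3 (step 6): P = [2, 3, 5] / [4] / [6] / [7];  Q = [1, 3, 5] / [2] / [4] / [6]
  Insert 1 (step 7): P = [1, 3, 5] / [2] / [4] / [6] / [7];  Q = [1, 3, 5] / [2] / [4] / [6] / [7]
Final shape: (3, 1, 1, 1, 1).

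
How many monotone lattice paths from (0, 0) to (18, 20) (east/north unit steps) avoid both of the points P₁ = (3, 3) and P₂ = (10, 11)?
Number of paths = 16817717250

Inclusion–exclusion. Total paths: C(38, 18) = 33578000610. Through P₁: C(6, 3)·C(32, 15) = 11314454400. Through P₂: C(21, 10)·C(17, 8) = 8574525960. Since P₁ is strictly southwest of P₂, a monotone path through both must visit P₁ then P₂; paths through both = C(6, 3)·C(15, 7)·C(17, 8) = 3128697000. Avoid both = 33578000610 − 11314454400 − 8574525960 + 3128697000 = 16817717250.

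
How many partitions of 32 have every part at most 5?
p(32, parts ≤ 5) = 831

Use the recurrence p(n, m) = p(n, m−1) + p(n−m, m): either the largest part is < m (count p(n, m−1)) or the largest part is exactly m (remove one copy of m, count p(n−m, m)). With p(0, ·) = 1 this gives p(32, parts ≤ 5) = 831. (By conjugating Young diagrams, this also counts partitions of 32 into at most 5 parts.)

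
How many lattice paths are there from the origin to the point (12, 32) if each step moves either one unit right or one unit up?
Number of paths = 21090682613

A monotone lattice path from (0, 0) to (12, 32) consists of 12 east steps and 32 north steps in some order, so it is determined by which 12 of the 44 steps are east. The count is C(44, 12) = 21090682613.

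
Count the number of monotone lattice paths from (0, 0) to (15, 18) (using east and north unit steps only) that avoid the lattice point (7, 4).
Number of paths = 931634220

Total paths from (0, 0) to (15, 18): C(33, 15) = 1037158320. Paths through (7, 4): (paths (0, 0) → (7, 4)) × (paths (7, 4) → (15, 18)) = C(11, 7) · C(22, 8) = 330 · 319770 = 105524100. Avoidance count = 1037158320 − 105524100 = 931634220.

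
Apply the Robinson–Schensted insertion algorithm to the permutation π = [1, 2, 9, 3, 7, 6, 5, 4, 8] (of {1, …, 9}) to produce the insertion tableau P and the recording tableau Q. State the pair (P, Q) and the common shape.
P = [1, 2, 3, 4, 8] / [5] / [6] / [7] / [9];  Q = [1, 2, 3, 5, 9] / [4] / [6] / [7] / [8];  common shape = (5, 1, 1, 1, 1)

Row-insert the values π_1, π_2, … into P one at a time, bumping the leftmost entry strictly greater than the inserted value down to the next row. The recording tableau Q records, in position (i, j), the step at which that cell was added to P.
  Insert 1 (step 1): P = [1];  Q = [1]
  Insert 2 (step 2): P = [1, 2];  Q = [1, 2]
  Insert 9 (step 3): P = [1, 2, 9];  Q = [1, 2, 3]
  Insert 3 (step 4): P = [1, 2, 3] / [9];  Q = [1, 2, 3] / [4]
  Insert 7 (step 5): P = [1, 2, 3, 7] / [9];  Q = [1, 2, 3, 5] / [4]
  Insert 6 (step 6): P = [1, 2, 3, 6] / [7] / [9];  Q = [1, 2, 3, 5] / [4] / [6]
  Insert 5 (step 7): P = [1, 2, 3, 5] / [6] / [7] / [9];  Q = [1, 2, 3, 5] / [4] / [6] / [7]
  Insert 4 (step 8): P = [1, 2, 3, 4] / [5] / [6] / [7] / [9];  Q = [1, 2, 3, 5] / [4] / [6] / [7] / [8]
  Insert 8 (step 9): P = [1, 2, 3, 4, 8] / [5] / [6] / [7] / [9];  Q = [1, 2, 3, 5, 9] / [4] / [6] / [7] / [8]
Final shape: (5, 1, 1, 1, 1).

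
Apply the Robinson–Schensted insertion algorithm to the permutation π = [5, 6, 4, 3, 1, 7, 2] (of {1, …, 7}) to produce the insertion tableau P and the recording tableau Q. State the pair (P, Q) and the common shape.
P = [1, 2, 7] / [3, 6] / [4] / [5];  Q = [1, 2, 6] / [3, 7] / [4] / [5];  common shape = (3, 2, 1, 1)

Row-insert the values π_1, π_2, … into P one at a time, bumping the leftmost entry strictly greater than the inserted value down to the next row. The recording tableau Q records, in position (i, j), the step at which that cell was added to P.
  Insert 5 (step 1): P = [5];  Q = [1]
  Insert 6 (step 2): P = [5, 6];  Q = [1, 2]
  Insert 4 (step 3): P = [4, 6] / [5];  Q = [1, 2] / [3]
  Insert 3 (step 4): P = [3, 6] / [4] / [5];  Q = [1, 2] / [3] / [4]
  Insert 1 (step 5): P = [1, 6] / [3] / [4] / [5];  Q = [1, 2] / [3] / [4] / [5]
  Insert 7 (step 6): P = [1, 6, 7] / [3] / [4] / [5];  Q = [1, 2, 6] / [3] / [4] / [5]
  Insert 2 (step 7): P = [1, 2, 7] / [3, 6] / [4] / [5];  Q = [1, 2, 6] / [3, 7] / [4] / [5]
Final shape: (3, 2, 1, 1).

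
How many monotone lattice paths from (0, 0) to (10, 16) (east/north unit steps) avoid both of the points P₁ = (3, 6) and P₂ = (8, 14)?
Number of paths = 2408131

Inclusion–exclusion. Total paths: C(26, 10) = 5311735. Through P₁: C(9, 3)·C(17, 7) = 1633632. Through P₂: C(22, 8)·C(4, 2) = 1918620. Since P₁ is strictly southwest of P₂, a monotone path through both must visit P₁ then P₂; paths through both = C(9, 3)·C(13, 5)·C(4, 2) = 648648. Avoid both = 5311735 − 1633632 − 1918620 + 648648 = 2408131.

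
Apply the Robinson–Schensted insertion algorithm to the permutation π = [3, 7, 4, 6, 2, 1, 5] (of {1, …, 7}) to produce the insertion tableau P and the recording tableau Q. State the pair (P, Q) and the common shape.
P = [1, 4, 5] / [2, 6] / [3] / [7];  Q = [1, 2, 4] / [3, 7] / [5] / [6];  common shape = (3, 2, 1, 1)

Row-insert the values π_1, π_2, … into P one at a time, bumping the leftmost entry strictly greater than the inserted value down to the next row. The recording tableau Q records, in position (i, j), the step at which that cell was added to P.
  Insert 3 (step 1): P = [3];  Q = [1]
  Insert 7 (step 2): P = [3, 7];  Q = [1, 2]
  Insert 4 (step 3): P = [3, 4] / [7];  Q = [1, 2] / [3]
  Insert 6 (step 4): P = [3, 4, 6] / [7];  Q = [1, 2, 4] / [3]
  Insert 2 (step 5): P = [2, 4, 6] / [3] / [7];  Q = [1, 2, 4] / [3] / [5]
  Insert 1 (step 6): P = [1, 4, 6] / [2] / [3] / [7];  Q = [1, 2, 4] / [3] / [5] / [6]
  Insert 5 (step 7): P = [1, 4, 5] / [2, 6] / [3] / [7];  Q = [1, 2, 4] / [3, 7] / [5] / [6]
Final shape: (3, 2, 1, 1).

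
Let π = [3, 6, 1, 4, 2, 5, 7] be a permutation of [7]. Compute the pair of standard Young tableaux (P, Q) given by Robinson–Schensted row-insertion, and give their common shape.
P = [1, 2, 5, 7] / [3, 4] / [6];  Q = [1, 2, 6, 7] / [3, 4] / [5];  common shape = (4, 2, 1)

Row-insert the values π_1, π_2, … into P one at a time, bumping the leftmost entry strictly greater than the inserted value down to the next row. The recording tableau Q records, in position (i, j), the step at which that cell was added to P.
  Insert 3 (step 1): P = [3];  Q = [1]
  Insert 6 (step 2): P = [3, 6];  Q = [1, 2]
  Insert 1 (step 3): P = [1, 6] / [3];  Q = [1, 2] / [3]
  Insert 4 (step 4): P = [1, 4] / [3, 6];  Q = [1, 2] / [3, 4]
  Insert 2 (step 5): P = [1, 2] / [3, 4] / [6];  Q = [1, 2] / [3, 4] / [5]
  Insert 5 (step 6): P = [1, 2, 5] / [3, 4] / [6];  Q = [1, 2, 6] / [3, 4] / [5]
  Insert 7 (step 7): P = [1, 2, 5, 7] / [3, 4] / [6];  Q = [1, 2, 6, 7] / [3, 4] / [5]
Final shape: (4, 2, 1).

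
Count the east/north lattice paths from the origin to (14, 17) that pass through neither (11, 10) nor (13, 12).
Number of paths = 204352581

Inclusion–exclusion. Total paths: C(31, 14) = 265182525. Through P₁: C(21, 11)·C(10, 3) = 42325920. Through P₂: C(25, 13)·C(6, 1) = 31201800. Since P₁ is strictly southwest of P₂, a monotone path through both must visit P₁ then P₂; paths through both = C(21, 11)·C(4, 2)·C(6, 1) = 12697776. Avoid both = 265182525 − 42325920 − 31201800 + 12697776 = 204352581.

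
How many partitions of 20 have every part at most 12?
p(20, parts ≤ 12) = 582

Use the recurrence p(n, m) = p(n, m−1) + p(n−m, m): either the largest part is < m (count p(n, m−1)) or the largest part is exactly m (remove one copy of m, count p(n−m, m)). With p(0, ·) = 1 this gives p(20, parts ≤ 12) = 582. (By conjugating Young diagrams, this also counts partitions of 20 into at most 12 parts.)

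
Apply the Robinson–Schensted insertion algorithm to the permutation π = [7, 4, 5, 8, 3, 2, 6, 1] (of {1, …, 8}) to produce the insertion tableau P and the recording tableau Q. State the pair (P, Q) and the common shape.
P = [1, 5, 6] / [2, 8] / [3] / [4] / [7];  Q = [1, 3, 4] / [2, 7] / [5] / [6] / [8];  common shape = (3, 2, 1, 1, 1)

Row-insert the values π_1, π_2, … into P one at a time, bumping the leftmost entry strictly greater than the inserted value down to the next row. The recording tableau Q records, in position (i, j), the step at which that cell was added to P.
  Insert 7 (step 1): P = [7];  Q = [1]
  Insert 4 (step 2): P = [4] / [7];  Q = [1] / [2]
  Insert 5 (step 3): P = [4, 5] / [7];  Q = [1, 3] / [2]
  Insert 8 (step 4): P = [4, 5, 8] / [7];  Q = [1, 3, 4] / [2]
  Insert 3 (step 5): P = [3, 5, 8] / [4] / [7];  Q = [1, 3, 4] / [2] / [5]
  Insert 2 (step 6): P = [2, 5, 8] / [3] / [4] / [7];  Q = [1, 3, 4] / [2] / [5] / [6]
  Insert 6 (step 7): P = [2, 5, 6] / [3, 8] / [4] / [7];  Q = [1, 3, 4] / [2, 7] / [5] / [6]
  Insert 1 (step 8): P = [1, 5, 6] / [2, 8] / [3] / [4] / [7];  Q = [1, 3, 4] / [2, 7] / [5] / [6] / [8]
Final shape: (3, 2, 1, 1, 1).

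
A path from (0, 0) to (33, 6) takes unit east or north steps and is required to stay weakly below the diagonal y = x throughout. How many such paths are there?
Number of paths = 2686866

By the reflection principle (André's argument), the number of monotone paths to (33, 6) with n ≤ m that never go above y = x is C(39, 33) − C(39, 34) = 3262623 − 575757 = 2686866.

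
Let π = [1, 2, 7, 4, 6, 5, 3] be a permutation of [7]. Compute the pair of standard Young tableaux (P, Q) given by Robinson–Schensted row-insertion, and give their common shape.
P = [1, 2, 3, 5] / [4] / [6] / [7];  Q = [1, 2, 3, 5] / [4] / [6] / [7];  common shape = (4, 1, 1, 1)

Row-insert the values π_1, π_2, … into P one at a time, bumping the leftmost entry strictly greater than the inserted value down to the next row. The recording tableau Q records, in position (i, j), the step at which that cell was added to P.
  Insert 1 (step 1): P = [1];  Q = [1]
  Insert 2 (step 2): P = [1, 2];  Q = [1, 2]
  Insert 7 (step 3): P = [1, 2, 7];  Q = [1, 2, 3]
  Insert 4 (step 4): P = [1, 2, 4] / [7];  Q = [1, 2, 3] / [4]
  Insert 6 (step 5): P = [1, 2, 4, 6] / [7];  Q = [1, 2, 3, 5] / [4]
  Insert 5 (step 6): P = [1, 2, 4, 5] / [6] / [7];  Q = [1, 2, 3, 5] / [4] / [6]
  Insert 3 (step 7): P = [1, 2, 3, 5] / [4] / [6] / [7];  Q = [1, 2, 3, 5] / [4] / [6] / [7]
Final shape: (4, 1, 1, 1).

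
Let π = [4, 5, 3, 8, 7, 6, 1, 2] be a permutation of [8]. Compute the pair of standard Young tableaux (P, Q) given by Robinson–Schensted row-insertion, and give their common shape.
P = [1, 2, 6] / [3, 5] / [4, 7] / [8];  Q = [1, 2, 4] / [3, 5] / [6, 8] / [7];  common shape = (3, 2, 2, 1)

Row-insert the values π_1, π_2, … into P one at a time, bumping the leftmost entry strictly greater than the inserted value down to the next row. The recording tableau Q records, in position (i, j), the step at which that cell was added to P.
  Insert 4 (step 1): P = [4];  Q = [1]
  Insert 5 (step 2): P = [4, 5];  Q = [1, 2]
  Insert 3 (step 3): P = [3, 5] / [4];  Q = [1, 2] / [3]
  Insert 8 (step 4): P = [3, 5, 8] / [4];  Q = [1, 2, 4] / [3]
  Insert 7 (step 5): P = [3, 5, 7] / [4, 8];  Q = [1, 2, 4] / [3, 5]
  Insert 6 (step 6): P = [3, 5, 6] / [4, 7] / [8];  Q = [1, 2, 4] / [3, 5] / [6]
  Insert 1 (step 7): P = [1, 5, 6] / [3, 7] / [4] / [8];  Q = [1, 2, 4] / [3, 5] / [6] / [7]
  Insert 2 (step 8): P = [1, 2, 6] / [3, 5] / [4, 7] / [8];  Q = [1, 2, 4] / [3, 5] / [6, 8] / [7]
Final shape: (3, 2, 2, 1).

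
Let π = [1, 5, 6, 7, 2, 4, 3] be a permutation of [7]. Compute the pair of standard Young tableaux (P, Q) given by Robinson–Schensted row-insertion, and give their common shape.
P = [1, 2, 3, 7] / [4, 6] / [5];  Q = [1, 2, 3, 4] / [5, 6] / [7];  common shape = (4, 2, 1)

Row-insert the values π_1, π_2, … into P one at a time, bumping the leftmost entry strictly greater than the inserted value down to the next row. The recording tableau Q records, in position (i, j), the step at which that cell was added to P.
  Insert 1 (step 1): P = [1];  Q = [1]
  Insert 5 (step 2): P = [1, 5];  Q = [1, 2]
  Insert 6 (step 3): P = [1, 5, 6];  Q = [1, 2, 3]
  Insert 7 (step 4): P = [1, 5, 6, 7];  Q = [1, 2, 3, 4]
  Insert 2 (step 5): P = [1, 2, 6, 7] / [5];  Q = [1, 2, 3, 4] / [5]
  Insert 4 (step 6): P = [1, 2, 4, 7] / [5, 6];  Q = [1, 2, 3, 4] / [5, 6]
  Insert 3 (step 7): P = [1, 2, 3, 7] / [4, 6] / [5];  Q = [1, 2, 3, 4] / [5, 6] / [7]
Final shape: (4, 2, 1).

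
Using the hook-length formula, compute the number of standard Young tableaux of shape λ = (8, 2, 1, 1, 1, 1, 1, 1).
# SYT of shape (8, 2, 1, 1, 1, 1, 1, 1) = 42042

Hook-length formula: f^λ = n! / Π hook(c), product over all cells c of the Young diagram. For λ = (8, 2, 1, 1, 1, 1, 1, 1), n = 16 boxes. Hook lengths by row (left-to-right, top-to-bottom): [15, 8, 6, 5, 4, 3, 2, 1]; [8, 1]; [6]; [5]; [4]; [3]; [2]; [1]. Product of hooks = 497664000. So f^λ = 16! / 497664000 = 20922789888000 / 497664000 = 42042.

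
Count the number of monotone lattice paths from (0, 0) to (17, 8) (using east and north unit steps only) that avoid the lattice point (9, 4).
Number of paths = 727650

Total paths from (0, 0) to (17, 8): C(25, 17) = 1081575. Paths through (9, 4): (paths (0, 0) → (9, 4)) × (paths (9, 4) → (17, 8)) = C(13, 9) · C(12, 8) = 715 · 495 = 353925. Avoidance count = 1081575 − 353925 = 727650.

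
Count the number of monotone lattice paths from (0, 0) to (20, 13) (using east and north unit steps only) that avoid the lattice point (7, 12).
Number of paths = 572461008

Total paths from (0, 0) to (20, 13): C(33, 20) = 573166440. Paths through (7, 12): (paths (0, 0) → (7, 12)) × (paths (7, 12) → (20, 13)) = C(19, 7) · C(14, 13) = 50388 · 14 = 705432. Avoidance count = 573166440 − 705432 = 572461008.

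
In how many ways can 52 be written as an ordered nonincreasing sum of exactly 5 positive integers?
p(52, 5 parts) = 3034

Partitions of n into exactly k parts are in bijection with partitions of n − k into at most k parts (subtract 1 from each part). So p(52, exactly 5) = p(47, parts ≤ 5). Computing via the recurrence p(m, j) = p(m, j−1) + p(m−j, j) gives 3034.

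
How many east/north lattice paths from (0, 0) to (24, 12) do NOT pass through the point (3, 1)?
Number of paths = 735579780

Total paths from (0, 0) to (24, 12): C(36, 24) = 1251677700. Paths through (3, 1): (paths (0, 0) → (3, 1)) × (paths (3, 1) → (24, 12)) = C(4, 3) · C(32, 21) = 4 · 129024480 = 516097920. Avoidance count = 1251677700 − 516097920 = 735579780.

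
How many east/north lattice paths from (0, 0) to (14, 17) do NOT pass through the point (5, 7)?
Number of paths = 192019149

Total paths from (0, 0) to (14, 17): C(31, 14) = 265182525. Paths through (5, 7): (paths (0, 0) → (5, 7)) × (paths (5, 7) → (14, 17)) = C(12, 5) · C(19, 9) = 792 · 92378 = 73163376. Avoidance count = 265182525 − 73163376 = 192019149.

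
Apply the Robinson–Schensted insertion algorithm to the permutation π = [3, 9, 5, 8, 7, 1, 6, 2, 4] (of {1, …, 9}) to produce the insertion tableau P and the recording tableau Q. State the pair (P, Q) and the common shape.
P = [1, 2, 4] / [3, 5, 6] / [7] / [8] / [9];  Q = [1, 2, 4] / [3, 7, 9] / [5] / [6] / [8];  common shape = (3, 3, 1, 1, 1)

Row-insert the values π_1, π_2, … into P one at a time, bumping the leftmost entry strictly greater than the inserted value down to the next row. The recording tableau Q records, in position (i, j), the step at which that cell was added to P.
  Insert 3 (step 1): P = [3];  Q = [1]
  Insert 9 (step 2): P = [3, 9];  Q = [1, 2]
  Insert 5 (step 3): P = [3, 5] / [9];  Q = [1, 2] / [3]
  Insert 8 (step 4): P = [3, 5, 8] / [9];  Q = [1, 2, 4] / [3]
  Insert 7 (step 5): P = [3, 5, 7] / [8] / [9];  Q = [1, 2, 4] / [3] / [5]
  Insert 1 (step 6): P = [1, 5, 7] / [3] / [8] / [9];  Q = [1, 2, 4] / [3] / [5] / [6]
  Insert 6 (step 7): P = [1, 5, 6] / [3, 7] / [8] / [9];  Q = [1, 2, 4] / [3, 7] / [5] / [6]
  Insert 2 (step 8): P = [1, 2, 6] / [3, 5] / [7] / [8] / [9];  Q = [1, 2, 4] / [3, 7] / [5] / [6] / [8]
  Insert 4 (step 9): P = [1, 2, 4] / [3, 5, 6] / [7] / [8] / [9];  Q = [1, 2, 4] / [3, 7, 9] / [5] / [6] / [8]
Final shape: (3, 3, 1, 1, 1).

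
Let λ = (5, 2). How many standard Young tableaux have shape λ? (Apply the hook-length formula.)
# SYT of shape (5, 2) = 14

Hook-length formula: f^λ = n! / Π hook(c), product over all cells c of the Young diagram. For λ = (5, 2), n = 7 boxes. Hook lengths by row (left-to-right, top-to-bottom): [6, 5, 3, 2, 1]; [2, 1]. Product of hooks = 360. So f^λ = 7! / 360 = 5040 / 360 = 14.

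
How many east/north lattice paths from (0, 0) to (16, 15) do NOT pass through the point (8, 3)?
Number of paths = 279755145

Total paths from (0, 0) to (16, 15): C(31, 16) = 300540195. Paths through (8, 3): (paths (0, 0) → (8, 3)) × (paths (8, 3) → (16, 15)) = C(11, 8) · C(20, 8) = 165 · 125970 = 20785050. Avoidance count = 300540195 − 20785050 = 279755145.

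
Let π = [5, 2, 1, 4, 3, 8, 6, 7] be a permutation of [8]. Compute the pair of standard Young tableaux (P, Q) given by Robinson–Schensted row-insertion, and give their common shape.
P = [1, 3, 6, 7] / [2, 4, 8] / [5];  Q = [1, 4, 6, 8] / [2, 5, 7] / [3];  common shape = (4, 3, 1)

Row-insert the values π_1, π_2, … into P one at a time, bumping the leftmost entry strictly greater than the inserted value down to the next row. The recording tableau Q records, in position (i, j), the step at which that cell was added to P.
  Insert 5 (step 1): P = [5];  Q = [1]
  Insert 2 (step 2): P = [2] / [5];  Q = [1] / [2]
  Insert 1 (step 3): P = [1] / [2] / [5];  Q = [1] / [2] / [3]
  Insert 4 (step 4): P = [1, 4] / [2] / [5];  Q = [1, 4] / [2] / [3]
  Insert 3 (step 5): P = [1, 3] / [2, 4] / [5];  Q = [1, 4] / [2, 5] / [3]
  Insert 8 (step 6): P = [1, 3, 8] / [2, 4] / [5];  Q = [1, 4, 6] / [2, 5] / [3]
  Insert 6 (step 7): P = [1, 3, 6] / [2, 4, 8] / [5];  Q = [1, 4, 6] / [2, 5, 7] / [3]
  Insert 7 (step 8): P = [1, 3, 6, 7] / [2, 4, 8] / [5];  Q = [1, 4, 6, 8] / [2, 5, 7] / [3]
Final shape: (4, 3, 1).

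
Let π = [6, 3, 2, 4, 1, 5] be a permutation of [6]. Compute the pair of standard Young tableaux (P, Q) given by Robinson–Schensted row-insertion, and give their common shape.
P = [1, 4, 5] / [2] / [3] / [6];  Q = [1, 4, 6] / [2] / [3] / [5];  common shape = (3, 1, 1, 1)

Row-insert the values π_1, π_2, … into P one at a time, bumping the leftmost entry strictly greater than the inserted value down to the next row. The recording tableau Q records, in position (i, j), the step at which that cell was added to P.
  Insert 6 (step 1): P = [6];  Q = [1]
  Insert 3 (step 2): P = [3] / [6];  Q = [1] / [2]
  Insert 2 (step 3): P = [2] / [3] / [6];  Q = [1] / [2] / [3]
  Insert 4 (step 4): P = [2, 4] / [3] / [6];  Q = [1, 4] / [2] / [3]
  Insert 1 (step 5): P = [1, 4] / [2] / [3] / [6];  Q = [1, 4] / [2] / [3] / [5]
  Insert 5 (step 6): P = [1, 4, 5] / [2] / [3] / [6];  Q = [1, 4, 6] / [2] / [3] / [5]
Final shape: (3, 1, 1, 1).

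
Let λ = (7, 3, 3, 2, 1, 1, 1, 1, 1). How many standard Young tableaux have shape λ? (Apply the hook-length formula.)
# SYT of shape (7, 3, 3, 2, 1, 1, 1, 1, 1) = 59121920

Hook-length formula: f^λ = n! / Π hook(c), product over all cells c of the Young diagram. For λ = (7, 3, 3, 2, 1, 1, 1, 1, 1), n = 20 boxes. Hook lengths by row (left-to-right, top-to-bottom): [15, 9, 7, 4, 3, 2, 1]; [10, 4, 2]; [9, 3, 1]; [7, 1]; [5]; [4]; [3]; [2]; [1]. Product of hooks = 41150592000. So f^λ = 20! / 41150592000 = 2432902008176640000 / 41150592000 = 59121920.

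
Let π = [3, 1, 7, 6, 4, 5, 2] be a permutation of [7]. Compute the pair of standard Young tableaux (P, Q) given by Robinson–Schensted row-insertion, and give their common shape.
P = [1, 2, 5] / [3, 4] / [6] / [7];  Q = [1, 3, 6] / [2, 4] / [5] / [7];  common shape = (3, 2, 1, 1)

Row-insert the values π_1, π_2, … into P one at a time, bumping the leftmost entry strictly greater than the inserted value down to the next row. The recording tableau Q records, in position (i, j), the step at which that cell was added to P.
  Insert 3 (step 1): P = [3];  Q = [1]
  Insert 1 (step 2): P = [1] / [3];  Q = [1] / [2]
  Insert 7 (step 3): P = [1, 7] / [3];  Q = [1, 3] / [2]
  Insert 6 (step 4): P = [1, 6] / [3, 7];  Q = [1, 3] / [2, 4]
  Insert 4 (step 5): P = [1, 4] / [3, 6] / [7];  Q = [1, 3] / [2, 4] / [5]
  Insert 5 (step 6): P = [1, 4, 5] / [3, 6] / [7];  Q = [1, 3, 6] / [2, 4] / [5]
  Insert 2 (step 7): P = [1, 2, 5] / [3, 4] / [6] / [7];  Q = [1, 3, 6] / [2, 4] / [5] / [7]
Final shape: (3, 2, 1, 1).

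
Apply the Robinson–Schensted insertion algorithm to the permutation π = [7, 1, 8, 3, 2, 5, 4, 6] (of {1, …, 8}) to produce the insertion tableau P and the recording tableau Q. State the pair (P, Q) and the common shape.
P = [1, 2, 4, 6] / [3, 5] / [7, 8];  Q = [1, 3, 6, 8] / [2, 4] / [5, 7];  common shape = (4, 2, 2)

Row-insert the values π_1, π_2, … into P one at a time, bumping the leftmost entry strictly greater than the inserted value down to the next row. The recording tableau Q records, in position (i, j), the step at which that cell was added to P.
  Insert 7 (step 1): P = [7];  Q = [1]
  Insert 1 (step 2): P = [1] / [7];  Q = [1] / [2]
  Insert 8 (step 3): P = [1, 8] / [7];  Q = [1, 3] / [2]
  Insert 3 (step 4): P = [1, 3] / [7, 8];  Q = [1, 3] / [2, 4]
  Insert 2 (step 5): P = [1, 2] / [3, 8] / [7];  Q = [1, 3] / [2, 4] / [5]
  Insert 5 (step 6): P = [1, 2, 5] / [3, 8] / [7];  Q = [1, 3, 6] / [2, 4] / [5]
  Insert 4 (step 7): P = [1, 2, 4] / [3, 5] / [7, 8];  Q = [1, 3, 6] / [2, 4] / [5, 7]
  Insert 6 (step 8): P = [1, 2, 4, 6] / [3, 5] / [7, 8];  Q = [1, 3, 6, 8] / [2, 4] / [5, 7]
Final shape: (4, 2, 2).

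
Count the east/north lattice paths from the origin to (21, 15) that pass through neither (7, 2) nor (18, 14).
Number of paths = 3154760592

Inclusion–exclusion. Total paths: C(36, 21) = 5567902560. Through P₁: C(9, 7)·C(27, 14) = 722098800. Through P₂: C(32, 18)·C(4, 3) = 1885742400. Since P₁ is strictly southwest of P₂, a monotone path through both must visit P₁ then P₂; paths through both = C(9, 7)·C(23, 11)·C(4, 3) = 194699232. Avoid both = 5567902560 − 722098800 − 1885742400 + 194699232 = 3154760592.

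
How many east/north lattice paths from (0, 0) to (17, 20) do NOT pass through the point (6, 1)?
Number of paths = 15522977610

Total paths from (0, 0) to (17, 20): C(37, 17) = 15905368710. Paths through (6, 1): (paths (0, 0) → (6, 1)) × (paths (6, 1) → (17, 20)) = C(7, 6) · C(30, 11) = 7 · 54627300 = 382391100. Avoidance count = 15905368710 − 382391100 = 15522977610.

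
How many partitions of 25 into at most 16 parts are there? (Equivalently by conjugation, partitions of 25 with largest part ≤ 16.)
p(25, parts ≤ 16) = 1891

Use the recurrence p(n, m) = p(n, m−1) + p(n−m, m): either the largest part is < m (count p(n, m−1)) or the largest part is exactly m (remove one copy of m, count p(n−m, m)). With p(0, ·) = 1 this gives p(25, parts ≤ 16) = 1891. (By conjugating Young diagrams, this also counts partitions of 25 into at most 16 parts.)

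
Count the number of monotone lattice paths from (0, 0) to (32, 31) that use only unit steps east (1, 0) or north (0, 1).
Number of paths = 916312070471295267

A monotone lattice path from (0, 0) to (32, 31) consists of 32 east steps and 31 north steps in some order, so it is determined by which 32 of the 63 steps are east. The count is C(63, 32) = 916312070471295267.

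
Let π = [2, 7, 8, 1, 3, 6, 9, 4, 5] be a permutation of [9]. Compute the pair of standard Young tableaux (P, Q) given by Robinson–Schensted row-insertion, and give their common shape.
P = [1, 3, 4, 5] / [2, 6, 8, 9] / [7];  Q = [1, 2, 3, 7] / [4, 5, 6, 9] / [8];  common shape = (4, 4, 1)

Row-insert the values π_1, π_2, … into P one at a time, bumping the leftmost entry strictly greater than the inserted value down to the next row. The recording tableau Q records, in position (i, j), the step at which that cell was added to P.
  Insert 2 (step 1): P = [2];  Q = [1]
  Insert 7 (step 2): P = [2, 7];  Q = [1, 2]
  Insert 8 (step 3): P = [2, 7, 8];  Q = [1, 2, 3]
  Insert 1 (step 4): P = [1, 7, 8] / [2];  Q = [1, 2, 3] / [4]
  Insert 3 (step 5): P = [1, 3, 8] / [2, 7];  Q = [1, 2, 3] / [4, 5]
  Insert 6 (step 6): P = [1, 3, 6] / [2, 7, 8];  Q = [1, 2, 3] / [4, 5, 6]
  Insert 9 (step 7): P = [1, 3, 6, 9] / [2, 7, 8];  Q = [1, 2, 3, 7] / [4, 5, 6]
  Insert 4 (step 8): P = [1, 3, 4, 9] / [2, 6, 8] / [7];  Q = [1, 2, 3, 7] / [4, 5, 6] / [8]
  Insert 5 (step 9): P = [1, 3, 4, 5] / [2, 6, 8, 9] / [7];  Q = [1, 2, 3, 7] / [4, 5, 6, 9] / [8]
Final shape: (4, 4, 1).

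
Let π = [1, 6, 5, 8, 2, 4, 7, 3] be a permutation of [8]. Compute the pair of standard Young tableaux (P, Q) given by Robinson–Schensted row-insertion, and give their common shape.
P = [1, 2, 3, 7] / [4, 8] / [5] / [6];  Q = [1, 2, 4, 7] / [3, 6] / [5] / [8];  common shape = (4, 2, 1, 1)

Row-insert the values π_1, π_2, … into P one at a time, bumping the leftmost entry strictly greater than the inserted value down to the next row. The recording tableau Q records, in position (i, j), the step at which that cell was added to P.
  Insert 1 (step 1): P = [1];  Q = [1]
  Insert 6 (step 2): P = [1, 6];  Q = [1, 2]
  Insert 5 (step 3): P = [1, 5] / [6];  Q = [1, 2] / [3]
  Insert 8 (step 4): P = [1, 5, 8] / [6];  Q = [1, 2, 4] / [3]
  Insert 2 (step 5): P = [1, 2, 8] / [5] / [6];  Q = [1, 2, 4] / [3] / [5]
  Insert 4 (step 6): P = [1, 2, 4] / [5, 8] / [6];  Q = [1, 2, 4] / [3, 6] / [5]
  Insert 7 (step 7): P = [1, 2, 4, 7] / [5, 8] / [6];  Q = [1, 2, 4, 7] / [3, 6] / [5]
  Insert 3 (step 8): P = [1, 2, 3, 7] / [4, 8] / [5] / [6];  Q = [1, 2, 4, 7] / [3, 6] / [5] / [8]
Final shape: (4, 2, 1, 1).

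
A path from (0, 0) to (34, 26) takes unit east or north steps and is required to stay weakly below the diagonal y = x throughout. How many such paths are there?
Number of paths = 17970728529575178

By the reflection principle (André's argument), the number of monotone paths to (34, 26) with n ≤ m that never go above y = x is C(60, 34) − C(60, 35) = 69886166503903470 − 51915437974328292 = 17970728529575178.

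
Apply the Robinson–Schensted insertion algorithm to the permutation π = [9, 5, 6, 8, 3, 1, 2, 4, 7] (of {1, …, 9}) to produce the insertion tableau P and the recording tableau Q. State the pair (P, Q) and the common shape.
P = [1, 2, 4, 7] / [3, 6, 8] / [5] / [9];  Q = [1, 3, 4, 9] / [2, 7, 8] / [5] / [6];  common shape = (4, 3, 1, 1)

Row-insert the values π_1, π_2, … into P one at a time, bumping the leftmost entry strictly greater than the inserted value down to the next row. The recording tableau Q records, in position (i, j), the step at which that cell was added to P.
  Insert 9 (step 1): P = [9];  Q = [1]
  Insert 5 (step 2): P = [5] / [9];  Q = [1] / [2]
  Insert 6 (step 3): P = [5, 6] / [9];  Q = [1, 3] / [2]
  Insert 8 (step 4): P = [5, 6, 8] / [9];  Q = [1, 3, 4] / [2]
  Insert 3 (step 5): P = [3, 6, 8] / [5] / [9];  Q = [1, 3, 4] / [2] / [5]
  Insert 1 (step 6): P = [1, 6, 8] / [3] / [5] / [9];  Q = [1, 3, 4] / [2] / [5] / [6]
  Insert 2 (step 7): P = [1, 2, 8] / [3, 6] / [5] / [9];  Q = [1, 3, 4] / [2, 7] / [5] / [6]
  Insert 4 (step 8): P = [1, 2, 4] / [3, 6, 8] / [5] / [9];  Q = [1, 3, 4] / [2, 7, 8] / [5] / [6]
  Insert 7 (step 9): P = [1, 2, 4, 7] / [3, 6, 8] / [5] / [9];  Q = [1, 3, 4, 9] / [2, 7, 8] / [5] / [6]
Final shape: (4, 3, 1, 1).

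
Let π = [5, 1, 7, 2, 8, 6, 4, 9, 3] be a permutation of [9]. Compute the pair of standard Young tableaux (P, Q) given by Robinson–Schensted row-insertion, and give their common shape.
P = [1, 2, 3, 9] / [4, 6, 8] / [5] / [7];  Q = [1, 3, 5, 8] / [2, 4, 6] / [7] / [9];  common shape = (4, 3, 1, 1)

Row-insert the values π_1, π_2, … into P one at a time, bumping the leftmost entry strictly greater than the inserted value down to the next row. The recording tableau Q records, in position (i, j), the step at which that cell was added to P.
  Insert 5 (step 1): P = [5];  Q = [1]
  Insert 1 (step 2): P = [1] / [5];  Q = [1] / [2]
  Insert 7 (step 3): P = [1, 7] / [5];  Q = [1, 3] / [2]
  Insert 2 (step 4): P = [1, 2] / [5, 7];  Q = [1, 3] / [2, 4]
  Insert 8 (step 5): P = [1, 2, 8] / [5, 7];  Q = [1, 3, 5] / [2, 4]
  Insert 6 (step 6): P = [1, 2, 6] / [5, 7, 8];  Q = [1, 3, 5] / [2, 4, 6]
  Insert 4 (step 7): P = [1, 2, 4] / [5, 6, 8] / [7];  Q = [1, 3, 5] / [2, 4, 6] / [7]
  Insert 9 (step 8): P = [1, 2, 4, 9] / [5, 6, 8] / [7];  Q = [1, 3, 5, 8] / [2, 4, 6] / [7]
  Insert 3 (step 9): P = [1, 2, 3, 9] / [4, 6, 8] / [5] / [7];  Q = [1, 3, 5, 8] / [2, 4, 6] / [7] / [9]
Final shape: (4, 3, 1, 1).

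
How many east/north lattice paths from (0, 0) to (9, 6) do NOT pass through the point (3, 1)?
Number of paths = 3157

Total paths from (0, 0) to (9, 6): C(15, 9) = 5005. Paths through (3, 1): (paths (0, 0) → (3, 1)) × (paths (3, 1) → (9, 6)) = C(4, 3) · C(11, 6) = 4 · 462 = 1848. Avoidance count = 5005 − 1848 = 3157.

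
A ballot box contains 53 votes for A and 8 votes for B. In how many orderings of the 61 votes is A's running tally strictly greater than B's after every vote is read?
Strict-lead orderings = 2172413925

Total orderings of the 61 votes with 53 for A: C(61, 53) = 2944827765. By the Bertrand ballot formula (Cycle Lemma / reflection principle), the number of orderings in which A is strictly ahead of B throughout is (p − q)/(p + q) · C(p + q, p) = (53 − 8)/(53 + 8) · 2944827765 = 2172413925.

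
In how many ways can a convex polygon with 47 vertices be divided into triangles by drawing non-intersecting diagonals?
C_45 = 2257117854077248073253720

These polygon triangulations are counted by the Catalan number C_n = (1/(n + 1)) · C(2n, n). For n = 45: C_45 = (1/46) · C(90, 45) = 103827421287553411369671120/46 = 2257117854077248073253720.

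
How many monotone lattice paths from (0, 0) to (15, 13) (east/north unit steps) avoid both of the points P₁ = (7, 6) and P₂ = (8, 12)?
Number of paths = 25488036

Inclusion–exclusion. Total paths: C(28, 15) = 37442160. Through P₁: C(13, 7)·C(15, 8) = 11042460. Through P₂: C(20, 8)·C(8, 7) = 1007760. Since P₁ is strictly southwest of P₂, a monotone path through both must visit P₁ then P₂; paths through both = C(13, 7)·C(7, 1)·C(8, 7) = 96096. Avoid both = 37442160 − 11042460 − 1007760 + 96096 = 25488036.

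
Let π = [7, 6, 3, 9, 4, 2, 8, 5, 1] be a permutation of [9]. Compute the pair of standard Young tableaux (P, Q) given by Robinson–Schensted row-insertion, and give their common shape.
P = [1, 4, 5] / [2, 8] / [3, 9] / [6] / [7];  Q = [1, 4, 7] / [2, 5] / [3, 8] / [6] / [9];  common shape = (3, 2, 2, 1, 1)

Row-insert the values π_1, π_2, … into P one at a time, bumping the leftmost entry strictly greater than the inserted value down to the next row. The recording tableau Q records, in position (i, j), the step at which that cell was added to P.
  Insert 7 (step 1): P = [7];  Q = [1]
  Insert 6 (step 2): P = [6] / [7];  Q = [1] / [2]
  Insert 3 (step 3): P = [3] / [6] / [7];  Q = [1] / [2] / [3]
  Insert 9 (step 4): P = [3, 9] / [6] / [7];  Q = [1, 4] / [2] / [3]
  Insert 4 (step 5): P = [3, 4] / [6, 9] / [7];  Q = [1, 4] / [2, 5] / [3]
  Insert 2 (step 6): P = [2, 4] / [3, 9] / [6] / [7];  Q = [1, 4] / [2, 5] / [3] / [6]
  Insert 8 (step 7): P = [2, 4, 8] / [3, 9] / [6] / [7];  Q = [1, 4, 7] / [2, 5] / [3] / [6]
  Insert 5 (step 8): P = [2, 4, 5] / [3, 8] / [6, 9] / [7];  Q = [1, 4, 7] / [2, 5] / [3, 8] / [6]
  Insert 1 (step 9): P = [1, 4, 5] / [2, 8] / [3, 9] / [6] / [7];  Q = [1, 4, 7] / [2, 5] / [3, 8] / [6] / [9]
Final shape: (3, 2, 2, 1, 1).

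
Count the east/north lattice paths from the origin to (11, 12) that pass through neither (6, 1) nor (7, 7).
Number of paths = 895244

Inclusion–exclusion. Total paths: C(23, 11) = 1352078. Through P₁: C(7, 6)·C(16, 5) = 30576. Through P₂: C(14, 7)·C(9, 4) = 432432. Since P₁ is strictly southwest of P₂, a monotone path through both must visit P₁ then P₂; paths through both = C(7, 6)·C(7, 1)·C(9, 4) = 6174. Avoid both = 1352078 − 30576 − 432432 + 6174 = 895244.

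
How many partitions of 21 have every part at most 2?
p(21, parts ≤ 2) = 11

Use the recurrence p(n, m) = p(n, m−1) + p(n−m, m): either the largest part is < m (count p(n, m−1)) or the largest part is exactly m (remove one copy of m, count p(n−m, m)). With p(0, ·) = 1 this gives p(21, parts ≤ 2) = 11. (By conjugating Young diagrams, this also counts partitions of 21 into at most 2 parts.)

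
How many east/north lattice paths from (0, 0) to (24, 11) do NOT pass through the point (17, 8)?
Number of paths = 287436900

Total paths from (0, 0) to (24, 11): C(35, 24) = 417225900. Paths through (17, 8): (paths (0, 0) → (17, 8)) × (paths (17, 8) → (24, 11)) = C(25, 17) · C(10, 7) = 1081575 · 120 = 129789000. Avoidance count = 417225900 − 129789000 = 287436900.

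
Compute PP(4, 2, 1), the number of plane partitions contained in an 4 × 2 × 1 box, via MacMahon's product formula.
PP(4, 2, 1) = 15

Evaluate the triple product over i = 1..4, j = 1..2, k = 1..1. The factors are (2/1) · (3/2) · (3/2) · (4/3) · (4/3) · (5/4) · (5/4) · (6/5). The numerators and denominators telescope so the product is an integer; carrying out the multiplication exactly gives PP(4, 2, 1) = 15.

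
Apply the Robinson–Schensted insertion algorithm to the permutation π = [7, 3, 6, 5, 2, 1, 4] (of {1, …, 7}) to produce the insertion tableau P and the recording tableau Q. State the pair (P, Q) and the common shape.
P = [1, 4] / [2, 5] / [3] / [6] / [7];  Q = [1, 3] / [2, 7] / [4] / [5] / [6];  common shape = (2, 2, 1, 1, 1)

Row-insert the values π_1, π_2, … into P one at a time, bumping the leftmost entry strictly greater than the inserted value down to the next row. The recording tableau Q records, in position (i, j), the step at which that cell was added to P.
  Insert 7 (step 1): P = [7];  Q = [1]
  Insert 3 (step 2): P = [3] / [7];  Q = [1] / [2]
  Insert 6 (step 3): P = [3, 6] / [7];  Q = [1, 3] / [2]
  Insert 5 (step 4): P = [3, 5] / [6] / [7];  Q = [1, 3] / [2] / [4]
  Insert 2 (step 5): P = [2, 5] / [3] / [6] / [7];  Q = [1, 3] / [2] / [4] / [5]
  Insert 1 (step 6): P = [1, 5] / [2] / [3] / [6] / [7];  Q = [1, 3] / [2] / [4] / [5] / [6]
  Insert 4 (step 7): P = [1, 4] / [2, 5] / [3] / [6] / [7];  Q = [1, 3] / [2, 7] / [4] / [5] / [6]
Final shape: (2, 2, 1, 1, 1).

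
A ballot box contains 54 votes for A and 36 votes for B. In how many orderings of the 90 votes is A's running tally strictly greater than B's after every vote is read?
Strict-lead orderings = 3460290934255916316653724

Total orderings of the 90 votes with 54 for A: C(90, 54) = 17301454671279581583268620. By the Bertrand ballot formula (Cycle Lemma / reflection principle), the number of orderings in which A is strictly ahead of B throughout is (p − q)/(p + q) · C(p + q, p) = (54 − 36)/(54 + 36) · 17301454671279581583268620 = 3460290934255916316653724.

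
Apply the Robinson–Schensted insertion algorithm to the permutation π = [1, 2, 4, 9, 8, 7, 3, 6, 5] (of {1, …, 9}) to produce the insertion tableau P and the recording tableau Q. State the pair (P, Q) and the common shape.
P = [1, 2, 3, 5] / [4, 6] / [7] / [8] / [9];  Q = [1, 2, 3, 4] / [5, 8] / [6] / [7] / [9];  common shape = (4, 2, 1, 1, 1)

Row-insert the values π_1, π_2, … into P one at a time, bumping the leftmost entry strictly greater than the inserted value down to the next row. The recording tableau Q records, in position (i, j), the step at which that cell was added to P.
  Insert 1 (step 1): P = [1];  Q = [1]
  Insert 2 (step 2): P = [1, 2];  Q = [1, 2]
  Insert 4 (step 3): P = [1, 2, 4];  Q = [1, 2, 3]
  Insert 9 (step 4): P = [1, 2, 4, 9];  Q = [1, 2, 3, 4]
  Insert 8 (step 5): P = [1, 2, 4, 8] / [9];  Q = [1, 2, 3, 4] / [5]
  Insert 7 (step 6): P = [1, 2, 4, 7] / [8] / [9];  Q = [1, 2, 3, 4] / [5] / [6]
  Insert 3 (step 7): P = [1, 2, 3, 7] / [4] / [8] / [9];  Q = [1, 2, 3, 4] / [5] / [6] / [7]
  Insert 6 (step 8): P = [1, 2, 3, 6] / [4, 7] / [8] / [9];  Q = [1, 2, 3, 4] / [5, 8] / [6] / [7]
  Insert 5 (step 9): P = [1, 2, 3, 5] / [4, 6] / [7] / [8] / [9];  Q = [1, 2, 3, 4] / [5, 8] / [6] / [7] / [9]
Final shape: (4, 2, 1, 1, 1).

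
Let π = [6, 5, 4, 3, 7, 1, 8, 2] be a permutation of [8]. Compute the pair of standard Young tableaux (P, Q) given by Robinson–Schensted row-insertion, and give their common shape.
P = [1, 2, 8] / [3, 7] / [4] / [5] / [6];  Q = [1, 5, 7] / [2, 8] / [3] / [4] / [6];  common shape = (3, 2, 1, 1, 1)

Row-insert the values π_1, π_2, … into P one at a time, bumping the leftmost entry strictly greater than the inserted value down to the next row. The recording tableau Q records, in position (i, j), the step at which that cell was added to P.
  Insert 6 (step 1): P = [6];  Q = [1]
  Insert 5 (step 2): P = [5] / [6];  Q = [1] / [2]
  Insert 4 (step 3): P = [4] / [5] / [6];  Q = [1] / [2] / [3]
  Insert 3 (step 4): P = [3] / [4] / [5] / [6];  Q = [1] / [2] / [3] / [4]
  Insert 7 (step 5): P = [3, 7] / [4] / [5] / [6];  Q = [1, 5] / [2] / [3] / [4]
  Insert 1 (step 6): P = [1, 7] / [3] / [4] / [5] / [6];  Q = [1, 5] / [2] / [3] / [4] / [6]
  Insert 8 (step 7): P = [1, 7, 8] / [3] / [4] / [5] / [6];  Q = [1, 5, 7] / [2] / [3] / [4] / [6]
  Insert 2 (step 8): P = [1, 2, 8] / [3, 7] / [4] / [5] / [6];  Q = [1, 5, 7] / [2, 8] / [3] / [4] / [6]
Final shape: (3, 2, 1, 1, 1).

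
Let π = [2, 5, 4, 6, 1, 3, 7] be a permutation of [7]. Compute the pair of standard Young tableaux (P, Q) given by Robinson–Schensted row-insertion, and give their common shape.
P = [1, 3, 6, 7] / [2, 4] / [5];  Q = [1, 2, 4, 7] / [3, 6] / [5];  common shape = (4, 2, 1)

Row-insert the values π_1, π_2, … into P one at a time, bumping the leftmost entry strictly greater than the inserted value down to the next row. The recording tableau Q records, in position (i, j), the step at which that cell was added to P.
  Insert 2 (step 1): P = [2];  Q = [1]
  Insert 5 (step 2): P = [2, 5];  Q = [1, 2]
  Insert 4 (step 3): P = [2, 4] / [5];  Q = [1, 2] / [3]
  Insert 6 (step 4): P = [2, 4, 6] / [5];  Q = [1, 2, 4] / [3]
  Insert 1 (step 5): P = [1, 4, 6] / [2] / [5];  Q = [1, 2, 4] / [3] / [5]
  Insert 3 (step 6): P = [1, 3, 6] / [2, 4] / [5];  Q = [1, 2, 4] / [3, 6] / [5]
  Insert 7 (step 7): P = [1, 3, 6, 7] / [2, 4] / [5];  Q = [1, 2, 4, 7] / [3, 6] / [5]
Final shape: (4, 2, 1).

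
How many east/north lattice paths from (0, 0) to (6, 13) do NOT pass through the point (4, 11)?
Number of paths = 18942

Total paths from (0, 0) to (6, 13): C(19, 6) = 27132. Paths through (4, 11): (paths (0, 0) → (4, 11)) × (paths (4, 11) → (6, 13)) = C(15, 4) · C(4, 2) = 1365 · 6 = 8190. Avoidance count = 27132 − 8190 = 18942.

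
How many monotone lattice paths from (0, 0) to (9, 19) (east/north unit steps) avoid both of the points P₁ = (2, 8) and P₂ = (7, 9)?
Number of paths = 4737600

Inclusion–exclusion. Total paths: C(28, 9) = 6906900. Through P₁: C(10, 2)·C(18, 7) = 1432080. Through P₂: C(16, 7)·C(12, 2) = 755040. Since P₁ is strictly southwest of P₂, a monotone path through both must visit P₁ then P₂; paths through both = C(10, 2)·C(6, 5)·C(12, 2) = 17820. Avoid both = 6906900 − 1432080 − 755040 + 17820 = 4737600.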